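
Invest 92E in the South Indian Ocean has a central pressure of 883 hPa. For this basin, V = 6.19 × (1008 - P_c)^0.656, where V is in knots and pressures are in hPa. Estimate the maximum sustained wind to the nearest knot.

147 kt

ΔP = 1008 − 883 = 125 hPa.
125^0.656 ≈ 23.745.
V ≈ 6.19 × 23.745 ≈ 147.0 kt.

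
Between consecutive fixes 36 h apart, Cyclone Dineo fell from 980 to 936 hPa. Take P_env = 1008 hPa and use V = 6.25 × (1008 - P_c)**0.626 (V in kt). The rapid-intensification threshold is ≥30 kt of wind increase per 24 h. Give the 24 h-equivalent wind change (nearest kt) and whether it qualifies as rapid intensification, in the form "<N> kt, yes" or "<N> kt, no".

27 kt, no

V₁: ΔP = 28, V ≈ 6.25 × 28^0.626 ≈ 50.33 kt.
V₂: ΔP = 72, V ≈ 6.25 × 72^0.626 ≈ 90.90 kt.
ΔV over 36 h = 40.57 kt → 24 h equivalent = 40.57 × 24/36 ≈ 27.05 kt.
27 kt < 30 kt ⇒ not rapid intensification.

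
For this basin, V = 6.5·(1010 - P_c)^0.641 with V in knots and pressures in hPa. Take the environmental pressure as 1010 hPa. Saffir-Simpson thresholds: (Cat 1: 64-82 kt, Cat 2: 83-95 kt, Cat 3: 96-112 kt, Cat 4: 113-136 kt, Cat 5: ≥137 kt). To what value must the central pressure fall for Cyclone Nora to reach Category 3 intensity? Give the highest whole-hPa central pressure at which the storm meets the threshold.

943 hPa

Category 3 begins at V = 96 kt.
Required ΔP = (96/6.5)^(1/0.641) = 14.769^1.560 ≈ 66.72 hPa.
P_c ≤ 1010 − 66.72 = 943.28, so the highest integer P_c is 943 hPa.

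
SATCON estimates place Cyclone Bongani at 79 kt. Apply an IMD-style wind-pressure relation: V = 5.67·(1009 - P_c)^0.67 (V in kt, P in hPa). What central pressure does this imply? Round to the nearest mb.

ΔP = (V / 5.67)^(1/0.67) = (79/5.67)^1.493.
79/5.67 = 13.933; 13.933^1.493 ≈ 51.00 mb.
P_c = 1009 − 51.00 = 958.00 ≈ 958 mb.

958 mb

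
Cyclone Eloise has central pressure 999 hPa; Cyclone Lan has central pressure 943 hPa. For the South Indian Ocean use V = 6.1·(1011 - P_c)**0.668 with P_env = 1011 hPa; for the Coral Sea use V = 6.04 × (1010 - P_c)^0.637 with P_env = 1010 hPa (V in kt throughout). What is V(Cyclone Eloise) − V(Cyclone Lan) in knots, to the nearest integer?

-56 kt

Cyclone Eloise: ΔP = 12; V ≈ 6.1 × 12^0.668 ≈ 32.08 kt.
Cyclone Lan: ΔP = 67; V ≈ 6.04 × 67^0.637 ≈ 87.95 kt.
Difference ≈ 32.08 − 87.95 = -55.87 → -56 kt.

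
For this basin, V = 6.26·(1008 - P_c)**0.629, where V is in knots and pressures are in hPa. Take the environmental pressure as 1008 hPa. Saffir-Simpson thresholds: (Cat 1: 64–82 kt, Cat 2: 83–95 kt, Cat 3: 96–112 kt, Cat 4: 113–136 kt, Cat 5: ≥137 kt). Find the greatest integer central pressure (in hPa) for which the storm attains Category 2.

947 hPa

Category 2 begins at V = 83 kt.
Required ΔP = (83/6.26)^(1/0.629) = 13.259^1.590 ≈ 60.90 hPa.
P_c ≤ 1008 − 60.90 = 947.10, so the highest integer P_c is 947 hPa.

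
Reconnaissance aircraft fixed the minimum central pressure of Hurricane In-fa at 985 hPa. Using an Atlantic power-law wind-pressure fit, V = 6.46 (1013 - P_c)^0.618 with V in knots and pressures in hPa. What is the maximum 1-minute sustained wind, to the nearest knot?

51 kt

ΔP = 1013 − 985 = 28 hPa.
28^0.618 ≈ 7.840.
V ≈ 6.46 × 7.840 ≈ 50.6 kt.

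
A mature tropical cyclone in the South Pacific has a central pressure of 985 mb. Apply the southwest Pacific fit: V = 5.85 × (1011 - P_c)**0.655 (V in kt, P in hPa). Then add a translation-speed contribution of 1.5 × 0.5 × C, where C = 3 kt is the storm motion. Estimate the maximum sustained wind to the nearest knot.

ΔP = 1011 − 985 = 26 mb.
26^0.655 ≈ 8.449.
V ≈ 5.85 × 8.449 ≈ 49.4 kt.
Translation term: 1.5 × 0.5 × 3 = 2.25 kt.
Corrected V ≈ 51.65 kt → 52 kt.

52 kt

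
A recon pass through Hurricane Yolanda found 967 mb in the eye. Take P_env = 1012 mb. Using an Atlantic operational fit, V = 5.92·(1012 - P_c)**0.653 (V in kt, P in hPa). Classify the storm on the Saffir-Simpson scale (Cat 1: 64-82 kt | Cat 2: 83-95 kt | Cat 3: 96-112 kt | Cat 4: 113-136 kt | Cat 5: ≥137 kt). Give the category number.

1

ΔP = 1012 − 967 = 45 mb.
V ≈ 5.92 × 45^0.653 = 5.92 × 12.01 ≈ 71 kt.
71 kt falls in the Category 1 band.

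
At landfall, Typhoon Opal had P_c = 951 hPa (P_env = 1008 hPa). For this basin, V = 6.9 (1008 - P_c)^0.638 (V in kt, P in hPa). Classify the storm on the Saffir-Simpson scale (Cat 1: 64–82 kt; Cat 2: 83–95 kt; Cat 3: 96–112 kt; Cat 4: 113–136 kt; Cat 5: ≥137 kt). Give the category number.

ΔP = 1008 − 951 = 57 hPa.
V ≈ 6.9 × 57^0.638 = 6.9 × 13.19 ≈ 91 kt.
91 kt falls in the Category 2 band.

2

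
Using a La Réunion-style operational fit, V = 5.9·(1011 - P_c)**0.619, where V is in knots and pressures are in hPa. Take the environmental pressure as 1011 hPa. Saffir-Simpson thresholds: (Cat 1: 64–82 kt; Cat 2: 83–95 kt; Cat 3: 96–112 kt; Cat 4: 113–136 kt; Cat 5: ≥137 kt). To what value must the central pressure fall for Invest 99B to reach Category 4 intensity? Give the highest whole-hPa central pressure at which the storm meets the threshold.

893 hPa

Category 4 begins at V = 113 kt.
Required ΔP = (113/5.9)^(1/0.619) = 19.153^1.616 ≈ 117.88 hPa.
P_c ≤ 1011 − 117.88 = 893.12, so the highest integer P_c is 893 hPa.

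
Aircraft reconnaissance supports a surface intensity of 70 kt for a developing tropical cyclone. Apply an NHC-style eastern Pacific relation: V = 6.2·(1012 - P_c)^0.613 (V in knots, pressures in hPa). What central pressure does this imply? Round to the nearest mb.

960 mb

ΔP = (V / 6.2)^(1/0.613) = (70/6.2)^1.631.
70/6.2 = 11.290; 11.290^1.631 ≈ 52.16 mb.
P_c = 1012 − 52.16 = 959.84 ≈ 960 mb.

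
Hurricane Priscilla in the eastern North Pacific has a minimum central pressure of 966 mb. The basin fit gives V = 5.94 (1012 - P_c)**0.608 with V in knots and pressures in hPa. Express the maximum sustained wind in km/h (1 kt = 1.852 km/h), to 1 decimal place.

ΔP = 1012 − 966 = 46 mb.
V ≈ 5.94 × 46^0.608 = 5.94 × 10.255 ≈ 60.918 kt.
60.918 × 1.852 ≈ 112.82 km/h → 112.8 km/h.

112.8 km/h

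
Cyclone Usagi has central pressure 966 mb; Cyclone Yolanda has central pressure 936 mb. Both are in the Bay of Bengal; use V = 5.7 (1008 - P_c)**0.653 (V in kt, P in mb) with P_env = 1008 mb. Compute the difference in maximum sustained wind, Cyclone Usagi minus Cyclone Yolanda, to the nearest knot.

-28 kt

Cyclone Usagi: ΔP = 42; V ≈ 5.7 × 42^0.653 ≈ 65.44 kt.
Cyclone Yolanda: ΔP = 72; V ≈ 5.7 × 72^0.653 ≈ 93.05 kt.
Difference ≈ 65.44 − 93.05 = -27.61 → -28 kt.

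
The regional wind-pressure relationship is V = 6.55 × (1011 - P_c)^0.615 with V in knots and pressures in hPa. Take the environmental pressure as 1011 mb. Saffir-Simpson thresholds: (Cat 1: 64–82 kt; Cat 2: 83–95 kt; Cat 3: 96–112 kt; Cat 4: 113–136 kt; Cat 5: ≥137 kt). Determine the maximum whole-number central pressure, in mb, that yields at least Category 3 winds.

Category 3 begins at V = 96 kt.
Required ΔP = (96/6.55)^(1/0.615) = 14.656^1.626 ≈ 78.70 mb.
P_c ≤ 1011 − 78.70 = 932.30, so the highest integer P_c is 932 mb.

932 mb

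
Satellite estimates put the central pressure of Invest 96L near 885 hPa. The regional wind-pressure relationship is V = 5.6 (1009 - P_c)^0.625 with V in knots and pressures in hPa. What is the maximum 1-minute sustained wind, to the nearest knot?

114 kt

ΔP = 1009 − 885 = 124 hPa.
124^0.625 ≈ 20.342.
V ≈ 5.6 × 20.342 ≈ 113.9 kt.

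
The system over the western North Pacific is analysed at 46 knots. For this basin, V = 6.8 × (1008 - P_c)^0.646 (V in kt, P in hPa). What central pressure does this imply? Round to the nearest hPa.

ΔP = (V / 6.8)^(1/0.646) = (46/6.8)^1.548.
46/6.8 = 6.765; 6.765^1.548 ≈ 19.28 hPa.
P_c = 1008 − 19.28 = 988.72 ≈ 989 hPa.

989 hPa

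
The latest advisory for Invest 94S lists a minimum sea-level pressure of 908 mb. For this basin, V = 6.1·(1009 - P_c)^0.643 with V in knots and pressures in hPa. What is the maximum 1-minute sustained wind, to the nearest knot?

ΔP = 1009 − 908 = 101 mb.
101^0.643 ≈ 19.444.
V ≈ 6.1 × 19.444 ≈ 118.6 kt.

119 kt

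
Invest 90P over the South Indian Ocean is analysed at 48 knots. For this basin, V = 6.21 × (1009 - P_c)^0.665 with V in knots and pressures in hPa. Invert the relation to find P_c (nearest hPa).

987 hPa

ΔP = (V / 6.21)^(1/0.665) = (48/6.21)^1.504.
48/6.21 = 7.729; 7.729^1.504 ≈ 21.66 hPa.
P_c = 1009 − 21.66 = 987.34 ≈ 987 hPa.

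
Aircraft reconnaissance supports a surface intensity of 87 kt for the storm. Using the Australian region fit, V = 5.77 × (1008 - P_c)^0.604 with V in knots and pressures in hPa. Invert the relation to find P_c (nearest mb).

919 mb

ΔP = (V / 5.77)^(1/0.604) = (87/5.77)^1.656.
87/5.77 = 15.078; 15.078^1.656 ≈ 89.31 mb.
P_c = 1008 − 89.31 = 918.69 ≈ 919 mb.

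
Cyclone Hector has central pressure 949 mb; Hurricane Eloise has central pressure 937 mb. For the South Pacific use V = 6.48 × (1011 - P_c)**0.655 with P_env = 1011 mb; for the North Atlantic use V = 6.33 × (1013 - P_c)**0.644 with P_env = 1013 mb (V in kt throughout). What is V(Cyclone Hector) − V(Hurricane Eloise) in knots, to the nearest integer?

-6 kt

Cyclone Hector: ΔP = 62; V ≈ 6.48 × 62^0.655 ≈ 96.74 kt.
Hurricane Eloise: ΔP = 76; V ≈ 6.33 × 76^0.644 ≈ 102.96 kt.
Difference ≈ 96.74 − 102.96 = -6.22 → -6 kt.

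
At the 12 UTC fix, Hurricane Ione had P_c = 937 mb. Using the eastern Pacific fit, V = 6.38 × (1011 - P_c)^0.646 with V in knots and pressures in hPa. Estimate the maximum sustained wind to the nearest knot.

ΔP = 1011 − 937 = 74 mb.
74^0.646 ≈ 16.126.
V ≈ 6.38 × 16.126 ≈ 102.9 kt.

103 kt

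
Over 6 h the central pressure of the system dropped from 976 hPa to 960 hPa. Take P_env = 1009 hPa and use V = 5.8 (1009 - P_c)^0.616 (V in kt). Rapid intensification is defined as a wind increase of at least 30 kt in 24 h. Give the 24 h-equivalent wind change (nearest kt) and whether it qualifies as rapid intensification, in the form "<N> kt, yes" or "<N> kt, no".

V₁: ΔP = 33, V ≈ 5.8 × 33^0.616 ≈ 49.98 kt.
V₂: ΔP = 49, V ≈ 5.8 × 49^0.616 ≈ 63.77 kt.
ΔV over 6 h = 13.79 kt → 24 h equivalent = 13.79 × 24/6 ≈ 55.16 kt.
55 kt ≥ 30 kt ⇒ rapid intensification.

55 kt, yes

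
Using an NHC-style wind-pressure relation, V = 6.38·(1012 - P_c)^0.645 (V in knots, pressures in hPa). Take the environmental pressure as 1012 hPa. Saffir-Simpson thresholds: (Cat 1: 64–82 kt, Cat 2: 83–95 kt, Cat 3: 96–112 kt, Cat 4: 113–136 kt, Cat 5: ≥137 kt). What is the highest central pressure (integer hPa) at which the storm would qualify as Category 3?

Category 3 begins at V = 96 kt.
Required ΔP = (96/6.38)^(1/0.645) = 15.047^1.550 ≈ 66.91 hPa.
P_c ≤ 1012 − 66.91 = 945.09, so the highest integer P_c is 945 hPa.

945 hPa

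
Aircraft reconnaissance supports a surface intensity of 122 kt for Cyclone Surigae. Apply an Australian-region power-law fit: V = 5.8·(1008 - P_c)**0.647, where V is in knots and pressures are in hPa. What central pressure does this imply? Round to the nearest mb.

ΔP = (V / 5.8)^(1/0.647) = (122/5.8)^1.546.
122/5.8 = 21.034; 21.034^1.546 ≈ 110.85 mb.
P_c = 1008 − 110.85 = 897.15 ≈ 897 mb.

897 mb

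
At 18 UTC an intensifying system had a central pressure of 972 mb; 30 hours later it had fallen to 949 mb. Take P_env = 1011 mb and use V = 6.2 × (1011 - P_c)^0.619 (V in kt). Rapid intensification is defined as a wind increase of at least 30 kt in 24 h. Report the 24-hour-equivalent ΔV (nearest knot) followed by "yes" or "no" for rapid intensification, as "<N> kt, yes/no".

16 kt, no

V₁: ΔP = 39, V ≈ 6.2 × 39^0.619 ≈ 59.88 kt.
V₂: ΔP = 62, V ≈ 6.2 × 62^0.619 ≈ 79.78 kt.
ΔV over 30 h = 19.90 kt → 24 h equivalent = 19.90 × 24/30 ≈ 15.92 kt.
16 kt < 30 kt ⇒ not rapid intensification.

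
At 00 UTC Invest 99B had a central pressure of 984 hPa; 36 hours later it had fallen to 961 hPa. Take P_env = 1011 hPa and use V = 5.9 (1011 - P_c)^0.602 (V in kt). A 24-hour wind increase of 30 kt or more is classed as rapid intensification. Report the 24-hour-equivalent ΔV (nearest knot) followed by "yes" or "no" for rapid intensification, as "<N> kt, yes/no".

13 kt, no

V₁: ΔP = 27, V ≈ 5.9 × 27^0.602 ≈ 42.91 kt.
V₂: ΔP = 50, V ≈ 5.9 × 50^0.602 ≈ 62.18 kt.
ΔV over 36 h = 19.27 kt → 24 h equivalent = 19.27 × 24/36 ≈ 12.85 kt.
13 kt < 30 kt ⇒ not rapid intensification.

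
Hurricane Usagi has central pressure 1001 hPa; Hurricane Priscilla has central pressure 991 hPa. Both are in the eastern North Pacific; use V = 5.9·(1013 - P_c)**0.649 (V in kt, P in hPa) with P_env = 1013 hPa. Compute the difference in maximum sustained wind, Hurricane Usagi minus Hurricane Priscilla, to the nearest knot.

Hurricane Usagi: ΔP = 12; V ≈ 5.9 × 12^0.649 ≈ 29.60 kt.
Hurricane Priscilla: ΔP = 22; V ≈ 5.9 × 22^0.649 ≈ 43.86 kt.
Difference ≈ 29.60 − 43.86 = -14.26 → -14 kt.

-14 kt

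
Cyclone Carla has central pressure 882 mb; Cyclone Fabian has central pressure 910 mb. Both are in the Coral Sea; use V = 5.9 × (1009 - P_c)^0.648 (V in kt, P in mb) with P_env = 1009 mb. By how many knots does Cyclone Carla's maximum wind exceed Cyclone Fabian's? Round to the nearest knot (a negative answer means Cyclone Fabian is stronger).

Cyclone Carla: ΔP = 127; V ≈ 5.9 × 127^0.648 ≈ 136.18 kt.
Cyclone Fabian: ΔP = 99; V ≈ 5.9 × 99^0.648 ≈ 115.88 kt.
Difference ≈ 136.18 − 115.88 = 20.30 → 20 kt.

20 kt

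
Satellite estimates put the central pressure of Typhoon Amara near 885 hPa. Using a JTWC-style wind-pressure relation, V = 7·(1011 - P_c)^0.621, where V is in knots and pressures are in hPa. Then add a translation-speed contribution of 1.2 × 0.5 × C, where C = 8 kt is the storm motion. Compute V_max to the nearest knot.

ΔP = 1011 − 885 = 126 hPa.
126^0.621 ≈ 20.153.
V ≈ 7 × 20.153 ≈ 141.1 kt.
Translation term: 1.2 × 0.5 × 8 = 4.8 kt.
Corrected V ≈ 145.9 kt → 146 kt.

146 kt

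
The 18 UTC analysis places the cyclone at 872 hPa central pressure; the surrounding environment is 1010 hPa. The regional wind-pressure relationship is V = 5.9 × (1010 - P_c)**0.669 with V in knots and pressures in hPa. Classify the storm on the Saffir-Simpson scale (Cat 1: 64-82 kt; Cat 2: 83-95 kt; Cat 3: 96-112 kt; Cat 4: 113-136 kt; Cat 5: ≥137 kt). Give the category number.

5

ΔP = 1010 − 872 = 138 hPa.
V ≈ 5.9 × 138^0.669 = 5.9 × 27.01 ≈ 159 kt.
159 kt falls in the Category 5 band.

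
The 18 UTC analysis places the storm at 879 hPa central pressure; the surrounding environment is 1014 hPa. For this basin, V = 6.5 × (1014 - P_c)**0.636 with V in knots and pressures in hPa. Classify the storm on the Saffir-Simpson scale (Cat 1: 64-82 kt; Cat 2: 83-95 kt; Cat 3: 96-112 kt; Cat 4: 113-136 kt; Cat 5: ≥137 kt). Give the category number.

ΔP = 1014 − 879 = 135 hPa.
V ≈ 6.5 × 135^0.636 = 6.5 × 22.64 ≈ 147 kt.
147 kt falls in the Category 5 band.

5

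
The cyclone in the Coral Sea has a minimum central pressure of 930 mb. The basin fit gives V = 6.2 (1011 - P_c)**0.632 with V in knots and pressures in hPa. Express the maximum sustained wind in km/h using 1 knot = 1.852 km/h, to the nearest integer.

ΔP = 1011 − 930 = 81 mb.
V ≈ 6.2 × 81^0.632 = 6.2 × 16.075 ≈ 99.668 kt.
99.668 × 1.852 ≈ 184.58 km/h → 185 km/h.

185 km/h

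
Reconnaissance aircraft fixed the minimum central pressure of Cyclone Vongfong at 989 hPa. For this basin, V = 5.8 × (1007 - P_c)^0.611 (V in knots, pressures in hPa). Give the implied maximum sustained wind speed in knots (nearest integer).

ΔP = 1007 − 989 = 18 hPa.
18^0.611 ≈ 5.848.
V ≈ 5.8 × 5.848 ≈ 33.9 kt.

34 kt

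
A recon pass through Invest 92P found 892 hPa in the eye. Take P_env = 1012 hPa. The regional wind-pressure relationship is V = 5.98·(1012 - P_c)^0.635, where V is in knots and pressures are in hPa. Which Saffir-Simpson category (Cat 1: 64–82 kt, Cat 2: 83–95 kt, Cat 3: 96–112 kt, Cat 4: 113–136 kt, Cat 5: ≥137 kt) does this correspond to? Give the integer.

4

ΔP = 1012 − 892 = 120 hPa.
V ≈ 5.98 × 120^0.635 = 5.98 × 20.91 ≈ 125 kt.
125 kt falls in the Category 4 band.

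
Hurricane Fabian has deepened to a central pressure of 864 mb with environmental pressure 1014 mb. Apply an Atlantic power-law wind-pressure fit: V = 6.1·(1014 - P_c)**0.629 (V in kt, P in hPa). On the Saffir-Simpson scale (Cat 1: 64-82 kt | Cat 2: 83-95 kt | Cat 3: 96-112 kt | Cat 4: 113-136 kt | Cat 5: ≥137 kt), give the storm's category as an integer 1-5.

ΔP = 1014 − 864 = 150 mb.
V ≈ 6.1 × 150^0.629 = 6.1 × 23.38 ≈ 143 kt.
143 kt falls in the Category 5 band.

5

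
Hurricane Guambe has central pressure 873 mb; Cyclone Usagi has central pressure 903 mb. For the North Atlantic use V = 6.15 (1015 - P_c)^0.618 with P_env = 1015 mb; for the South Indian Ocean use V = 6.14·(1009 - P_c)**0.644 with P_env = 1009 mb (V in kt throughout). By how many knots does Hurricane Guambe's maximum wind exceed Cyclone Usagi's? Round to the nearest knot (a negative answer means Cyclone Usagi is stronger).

8 kt

Hurricane Guambe: ΔP = 142; V ≈ 6.15 × 142^0.618 ≈ 131.52 kt.
Cyclone Usagi: ΔP = 106; V ≈ 6.14 × 106^0.644 ≈ 123.73 kt.
Difference ≈ 131.52 − 123.73 = 7.79 → 8 kt.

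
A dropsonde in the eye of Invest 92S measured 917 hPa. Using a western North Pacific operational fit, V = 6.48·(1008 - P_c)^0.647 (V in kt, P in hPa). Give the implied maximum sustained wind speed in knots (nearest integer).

120 kt

ΔP = 1008 − 917 = 91 hPa.
91^0.647 ≈ 18.514.
V ≈ 6.48 × 18.514 ≈ 120.0 kt.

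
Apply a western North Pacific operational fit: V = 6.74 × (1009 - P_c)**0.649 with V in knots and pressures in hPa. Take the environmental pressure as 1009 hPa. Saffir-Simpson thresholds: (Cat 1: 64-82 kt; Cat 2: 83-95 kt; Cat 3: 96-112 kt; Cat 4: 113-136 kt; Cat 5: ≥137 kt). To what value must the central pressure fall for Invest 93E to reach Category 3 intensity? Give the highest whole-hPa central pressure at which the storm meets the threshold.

Category 3 begins at V = 96 kt.
Required ΔP = (96/6.74)^(1/0.649) = 14.243^1.541 ≈ 59.91 hPa.
P_c ≤ 1009 − 59.91 = 949.09, so the highest integer P_c is 949 hPa.

949 hPa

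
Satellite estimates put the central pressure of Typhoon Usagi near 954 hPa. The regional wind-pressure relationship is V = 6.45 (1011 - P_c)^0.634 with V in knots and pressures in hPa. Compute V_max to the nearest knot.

84 kt

ΔP = 1011 − 954 = 57 hPa.
57^0.634 ≈ 12.979.
V ≈ 6.45 × 12.979 ≈ 83.7 kt.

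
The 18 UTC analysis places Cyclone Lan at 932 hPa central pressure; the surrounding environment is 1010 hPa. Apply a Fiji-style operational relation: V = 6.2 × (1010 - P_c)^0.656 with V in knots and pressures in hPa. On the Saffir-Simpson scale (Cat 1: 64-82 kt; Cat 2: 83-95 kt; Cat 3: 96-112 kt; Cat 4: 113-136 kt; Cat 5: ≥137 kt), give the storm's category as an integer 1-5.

3

ΔP = 1010 − 932 = 78 hPa.
V ≈ 6.2 × 78^0.656 = 6.2 × 17.43 ≈ 108 kt.
108 kt falls in the Category 3 band.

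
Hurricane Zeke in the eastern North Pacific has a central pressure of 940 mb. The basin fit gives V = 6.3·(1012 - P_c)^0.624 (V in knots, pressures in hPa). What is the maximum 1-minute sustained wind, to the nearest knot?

ΔP = 1012 − 940 = 72 mb.
72^0.624 ≈ 14.420.
V ≈ 6.3 × 14.420 ≈ 90.8 kt.

91 kt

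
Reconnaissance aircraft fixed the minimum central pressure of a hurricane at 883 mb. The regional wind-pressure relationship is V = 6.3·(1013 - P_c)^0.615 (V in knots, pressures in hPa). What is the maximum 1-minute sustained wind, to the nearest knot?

126 kt

ΔP = 1013 − 883 = 130 mb.
130^0.615 ≈ 19.956.
V ≈ 6.3 × 19.956 ≈ 125.7 kt.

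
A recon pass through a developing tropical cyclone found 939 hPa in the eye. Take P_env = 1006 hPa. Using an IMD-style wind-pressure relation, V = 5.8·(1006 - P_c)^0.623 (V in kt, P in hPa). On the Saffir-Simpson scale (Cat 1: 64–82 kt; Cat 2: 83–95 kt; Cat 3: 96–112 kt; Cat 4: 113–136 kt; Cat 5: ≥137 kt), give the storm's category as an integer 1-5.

1

ΔP = 1006 − 939 = 67 hPa.
V ≈ 5.8 × 67^0.623 = 5.8 × 13.73 ≈ 80 kt.
80 kt falls in the Category 1 band.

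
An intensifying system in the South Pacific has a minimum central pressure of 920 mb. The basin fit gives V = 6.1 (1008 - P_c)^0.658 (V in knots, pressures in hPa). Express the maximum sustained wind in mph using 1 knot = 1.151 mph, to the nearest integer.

134 mph

ΔP = 1008 − 920 = 88 mb.
V ≈ 6.1 × 88^0.658 = 6.1 × 19.031 ≈ 116.091 kt.
116.091 × 1.151 ≈ 133.62 mph → 134 mph.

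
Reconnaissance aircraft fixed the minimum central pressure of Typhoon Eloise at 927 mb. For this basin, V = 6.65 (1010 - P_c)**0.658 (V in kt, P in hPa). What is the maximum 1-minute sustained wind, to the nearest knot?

ΔP = 1010 − 927 = 83 mb.
83^0.658 ≈ 18.313.
V ≈ 6.65 × 18.313 ≈ 121.8 kt.

122 kt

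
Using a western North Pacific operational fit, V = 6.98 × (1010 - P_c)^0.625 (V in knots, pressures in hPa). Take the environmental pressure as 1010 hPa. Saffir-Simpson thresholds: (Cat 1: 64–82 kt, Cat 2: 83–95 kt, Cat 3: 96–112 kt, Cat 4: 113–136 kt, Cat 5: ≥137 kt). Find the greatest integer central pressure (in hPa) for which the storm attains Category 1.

975 hPa

Category 1 begins at V = 64 kt.
Required ΔP = (64/6.98)^(1/0.625) = 9.169^1.600 ≈ 34.65 hPa.
P_c ≤ 1010 − 34.65 = 975.35, so the highest integer P_c is 975 hPa.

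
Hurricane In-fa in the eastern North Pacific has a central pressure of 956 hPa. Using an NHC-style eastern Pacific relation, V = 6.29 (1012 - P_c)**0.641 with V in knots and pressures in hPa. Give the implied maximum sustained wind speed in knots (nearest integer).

ΔP = 1012 − 956 = 56 hPa.
56^0.641 ≈ 13.200.
V ≈ 6.29 × 13.200 ≈ 83.0 kt.

83 kt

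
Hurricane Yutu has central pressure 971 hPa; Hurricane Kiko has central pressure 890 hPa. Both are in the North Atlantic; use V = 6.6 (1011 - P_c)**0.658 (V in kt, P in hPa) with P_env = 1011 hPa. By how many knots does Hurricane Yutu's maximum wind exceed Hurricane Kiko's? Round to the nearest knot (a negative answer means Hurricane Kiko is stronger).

Hurricane Yutu: ΔP = 40; V ≈ 6.6 × 40^0.658 ≈ 74.77 kt.
Hurricane Kiko: ΔP = 121; V ≈ 6.6 × 121^0.658 ≈ 154.89 kt.
Difference ≈ 74.77 − 154.89 = -80.12 → -80 kt.

-80 kt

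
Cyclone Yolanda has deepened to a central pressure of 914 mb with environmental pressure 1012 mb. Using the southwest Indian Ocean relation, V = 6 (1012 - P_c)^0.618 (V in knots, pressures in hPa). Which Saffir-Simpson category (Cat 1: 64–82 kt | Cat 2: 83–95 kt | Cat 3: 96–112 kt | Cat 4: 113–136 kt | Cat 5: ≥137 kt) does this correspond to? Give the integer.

3

ΔP = 1012 − 914 = 98 mb.
V ≈ 6 × 98^0.618 = 6 × 17.01 ≈ 102 kt.
102 kt falls in the Category 3 band.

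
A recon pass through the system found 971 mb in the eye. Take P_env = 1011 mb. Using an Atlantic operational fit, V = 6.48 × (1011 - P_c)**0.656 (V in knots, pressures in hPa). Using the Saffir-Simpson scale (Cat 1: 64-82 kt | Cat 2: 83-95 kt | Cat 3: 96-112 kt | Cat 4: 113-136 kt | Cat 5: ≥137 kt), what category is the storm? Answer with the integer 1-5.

1

ΔP = 1011 − 971 = 40 mb.
V ≈ 6.48 × 40^0.656 = 6.48 × 11.24 ≈ 73 kt.
73 kt falls in the Category 1 band.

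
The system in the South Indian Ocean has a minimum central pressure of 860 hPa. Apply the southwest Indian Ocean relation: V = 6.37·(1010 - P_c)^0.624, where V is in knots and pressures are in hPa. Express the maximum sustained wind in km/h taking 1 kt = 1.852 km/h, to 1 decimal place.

268.9 km/h

ΔP = 1010 − 860 = 150 hPa.
V ≈ 6.37 × 150^0.624 = 6.37 × 22.797 ≈ 145.218 kt.
145.218 × 1.852 ≈ 268.94 km/h → 268.9 km/h.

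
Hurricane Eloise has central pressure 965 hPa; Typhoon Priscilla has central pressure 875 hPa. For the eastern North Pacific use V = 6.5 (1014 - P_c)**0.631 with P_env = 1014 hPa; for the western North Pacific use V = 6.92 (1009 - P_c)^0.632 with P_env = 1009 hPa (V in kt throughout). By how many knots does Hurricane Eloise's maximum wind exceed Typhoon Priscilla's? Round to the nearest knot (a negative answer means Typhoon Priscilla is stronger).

-77 kt

Hurricane Eloise: ΔP = 49; V ≈ 6.5 × 49^0.631 ≈ 75.76 kt.
Typhoon Priscilla: ΔP = 134; V ≈ 6.92 × 134^0.632 ≈ 152.91 kt.
Difference ≈ 75.76 − 152.91 = -77.15 → -77 kt.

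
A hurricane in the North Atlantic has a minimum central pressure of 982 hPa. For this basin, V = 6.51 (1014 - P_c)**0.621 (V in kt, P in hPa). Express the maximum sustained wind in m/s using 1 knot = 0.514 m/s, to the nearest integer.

ΔP = 1014 − 982 = 32 hPa.
V ≈ 6.51 × 32^0.621 = 6.51 × 8.604 ≈ 56.012 kt.
56.012 × 0.514 ≈ 28.79 m/s → 29 m/s.

29 m/s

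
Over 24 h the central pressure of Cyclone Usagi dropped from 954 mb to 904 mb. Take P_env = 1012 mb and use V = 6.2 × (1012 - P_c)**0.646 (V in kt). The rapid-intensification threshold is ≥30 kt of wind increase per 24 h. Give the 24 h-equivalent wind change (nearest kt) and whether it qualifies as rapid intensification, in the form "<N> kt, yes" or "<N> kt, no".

42 kt, yes

V₁: ΔP = 58, V ≈ 6.2 × 58^0.646 ≈ 85.42 kt.
V₂: ΔP = 108, V ≈ 6.2 × 108^0.646 ≈ 127.64 kt.
ΔV over 24 h = 42.22 kt → 24 h equivalent = 42.22 × 24/24 ≈ 42.22 kt.
42 kt ≥ 30 kt ⇒ rapid intensification.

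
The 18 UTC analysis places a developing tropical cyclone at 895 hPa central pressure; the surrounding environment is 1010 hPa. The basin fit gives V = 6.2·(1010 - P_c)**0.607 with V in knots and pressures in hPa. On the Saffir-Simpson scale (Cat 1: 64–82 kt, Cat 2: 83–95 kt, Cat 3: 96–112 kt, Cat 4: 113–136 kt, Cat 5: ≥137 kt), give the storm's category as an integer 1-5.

ΔP = 1010 − 895 = 115 hPa.
V ≈ 6.2 × 115^0.607 = 6.2 × 17.82 ≈ 110 kt.
110 kt falls in the Category 3 band.

3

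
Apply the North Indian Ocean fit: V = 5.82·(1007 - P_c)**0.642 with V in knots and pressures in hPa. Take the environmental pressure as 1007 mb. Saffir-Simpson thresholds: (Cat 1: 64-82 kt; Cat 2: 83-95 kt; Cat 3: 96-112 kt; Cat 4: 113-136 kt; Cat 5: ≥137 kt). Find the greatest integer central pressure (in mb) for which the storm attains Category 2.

Category 2 begins at V = 83 kt.
Required ΔP = (83/5.82)^(1/0.642) = 14.261^1.558 ≈ 62.77 mb.
P_c ≤ 1007 − 62.77 = 944.23, so the highest integer P_c is 944 mb.

944 mb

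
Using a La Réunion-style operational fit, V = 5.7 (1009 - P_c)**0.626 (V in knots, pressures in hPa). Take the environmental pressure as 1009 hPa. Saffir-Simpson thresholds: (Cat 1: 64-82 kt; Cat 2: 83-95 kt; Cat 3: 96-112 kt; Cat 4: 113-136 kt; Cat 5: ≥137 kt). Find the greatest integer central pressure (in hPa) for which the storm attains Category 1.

Category 1 begins at V = 64 kt.
Required ΔP = (64/5.7)^(1/0.626) = 11.228^1.597 ≈ 47.62 hPa.
P_c ≤ 1009 − 47.62 = 961.38, so the highest integer P_c is 961 hPa.

961 hPa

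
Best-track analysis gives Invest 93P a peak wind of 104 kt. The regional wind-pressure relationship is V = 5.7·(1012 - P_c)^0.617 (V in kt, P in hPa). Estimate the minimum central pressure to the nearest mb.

901 mb

ΔP = (V / 5.7)^(1/0.617) = (104/5.7)^1.621.
104/5.7 = 18.246; 18.246^1.621 ≈ 110.67 mb.
P_c = 1012 − 110.67 = 901.33 ≈ 901 mb.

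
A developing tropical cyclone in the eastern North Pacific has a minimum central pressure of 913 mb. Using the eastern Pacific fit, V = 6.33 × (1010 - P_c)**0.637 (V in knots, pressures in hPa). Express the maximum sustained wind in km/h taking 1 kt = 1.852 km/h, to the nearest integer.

216 km/h

ΔP = 1010 − 913 = 97 mb.
V ≈ 6.33 × 97^0.637 = 6.33 × 18.432 ≈ 116.675 kt.
116.675 × 1.852 ≈ 216.08 km/h → 216 km/h.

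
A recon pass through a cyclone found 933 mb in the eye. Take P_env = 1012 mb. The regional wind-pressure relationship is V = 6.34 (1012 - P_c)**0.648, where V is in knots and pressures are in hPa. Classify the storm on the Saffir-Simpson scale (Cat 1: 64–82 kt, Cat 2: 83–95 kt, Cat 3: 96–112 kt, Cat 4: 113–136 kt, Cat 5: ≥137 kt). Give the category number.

ΔP = 1012 − 933 = 79 mb.
V ≈ 6.34 × 79^0.648 = 6.34 × 16.97 ≈ 108 kt.
108 kt falls in the Category 3 band.

3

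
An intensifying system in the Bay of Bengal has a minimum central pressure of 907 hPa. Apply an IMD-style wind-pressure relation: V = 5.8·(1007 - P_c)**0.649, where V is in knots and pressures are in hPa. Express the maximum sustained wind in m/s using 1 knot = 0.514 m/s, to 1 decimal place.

59.2 m/s

ΔP = 1007 − 907 = 100 hPa.
V ≈ 5.8 × 100^0.649 = 5.8 × 19.861 ≈ 115.194 kt.
115.194 × 0.514 ≈ 59.21 m/s → 59.2 m/s.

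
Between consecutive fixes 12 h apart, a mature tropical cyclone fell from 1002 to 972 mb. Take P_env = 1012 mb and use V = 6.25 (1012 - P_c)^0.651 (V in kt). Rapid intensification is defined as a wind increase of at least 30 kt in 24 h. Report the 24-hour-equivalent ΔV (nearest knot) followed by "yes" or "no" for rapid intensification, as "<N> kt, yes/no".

82 kt, yes

V₁: ΔP = 10, V ≈ 6.25 × 10^0.651 ≈ 27.98 kt.
V₂: ΔP = 40, V ≈ 6.25 × 40^0.651 ≈ 69.00 kt.
ΔV over 12 h = 41.02 kt → 24 h equivalent = 41.02 × 24/12 ≈ 82.04 kt.
82 kt ≥ 30 kt ⇒ rapid intensification.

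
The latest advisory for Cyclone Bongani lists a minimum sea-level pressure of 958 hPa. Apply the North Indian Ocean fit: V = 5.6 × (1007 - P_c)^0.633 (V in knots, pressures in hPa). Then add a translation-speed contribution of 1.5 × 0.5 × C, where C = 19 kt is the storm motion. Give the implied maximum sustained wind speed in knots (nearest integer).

ΔP = 1007 − 958 = 49 hPa.
49^0.633 ≈ 11.746.
V ≈ 5.6 × 11.746 ≈ 65.8 kt.
Translation term: 1.5 × 0.5 × 19 = 14.25 kt.
Corrected V ≈ 80.05 kt → 80 kt.

80 kt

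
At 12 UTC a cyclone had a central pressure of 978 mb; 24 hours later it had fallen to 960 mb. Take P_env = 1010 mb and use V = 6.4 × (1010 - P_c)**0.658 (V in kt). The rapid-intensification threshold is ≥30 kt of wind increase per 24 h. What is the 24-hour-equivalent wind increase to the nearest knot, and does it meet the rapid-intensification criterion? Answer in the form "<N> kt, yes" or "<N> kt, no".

V₁: ΔP = 32, V ≈ 6.4 × 32^0.658 ≈ 62.60 kt.
V₂: ΔP = 50, V ≈ 6.4 × 50^0.658 ≈ 83.97 kt.
ΔV over 24 h = 21.37 kt → 24 h equivalent = 21.37 × 24/24 ≈ 21.37 kt.
21 kt < 30 kt ⇒ not rapid intensification.

21 kt, no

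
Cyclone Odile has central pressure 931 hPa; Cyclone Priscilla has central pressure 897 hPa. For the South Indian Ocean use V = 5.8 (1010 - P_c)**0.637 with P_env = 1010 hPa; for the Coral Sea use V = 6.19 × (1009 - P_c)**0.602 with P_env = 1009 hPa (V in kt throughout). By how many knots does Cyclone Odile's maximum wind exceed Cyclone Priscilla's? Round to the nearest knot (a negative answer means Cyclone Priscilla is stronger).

-12 kt

Cyclone Odile: ΔP = 79; V ≈ 5.8 × 79^0.637 ≈ 93.80 kt.
Cyclone Priscilla: ΔP = 112; V ≈ 6.19 × 112^0.602 ≈ 106.00 kt.
Difference ≈ 93.80 − 106.00 = -12.20 → -12 kt.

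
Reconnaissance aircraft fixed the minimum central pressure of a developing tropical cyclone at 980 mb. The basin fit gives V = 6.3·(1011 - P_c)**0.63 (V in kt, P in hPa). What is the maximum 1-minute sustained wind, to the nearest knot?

55 kt

ΔP = 1011 − 980 = 31 mb.
31^0.63 ≈ 8.701.
V ≈ 6.3 × 8.701 ≈ 54.8 kt.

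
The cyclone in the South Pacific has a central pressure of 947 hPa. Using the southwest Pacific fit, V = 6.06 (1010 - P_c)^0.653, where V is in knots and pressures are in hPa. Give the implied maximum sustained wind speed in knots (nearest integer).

91 kt

ΔP = 1010 − 947 = 63 hPa.
63^0.653 ≈ 14.961.
V ≈ 6.06 × 14.961 ≈ 90.7 kt.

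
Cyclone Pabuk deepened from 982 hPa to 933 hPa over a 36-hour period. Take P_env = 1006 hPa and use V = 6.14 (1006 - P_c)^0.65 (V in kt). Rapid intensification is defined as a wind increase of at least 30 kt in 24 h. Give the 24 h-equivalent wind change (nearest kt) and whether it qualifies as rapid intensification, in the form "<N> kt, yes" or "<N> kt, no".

V₁: ΔP = 24, V ≈ 6.14 × 24^0.65 ≈ 48.45 kt.
V₂: ΔP = 73, V ≈ 6.14 × 73^0.65 ≈ 99.85 kt.
ΔV over 36 h = 51.40 kt → 24 h equivalent = 51.40 × 24/36 ≈ 34.27 kt.
34 kt ≥ 30 kt ⇒ rapid intensification.

34 kt, yes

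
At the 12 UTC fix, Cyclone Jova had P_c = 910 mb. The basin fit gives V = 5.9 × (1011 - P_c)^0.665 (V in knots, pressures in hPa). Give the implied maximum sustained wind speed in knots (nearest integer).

127 kt

ΔP = 1011 − 910 = 101 mb.
101^0.665 ≈ 21.522.
V ≈ 5.9 × 21.522 ≈ 127.0 kt.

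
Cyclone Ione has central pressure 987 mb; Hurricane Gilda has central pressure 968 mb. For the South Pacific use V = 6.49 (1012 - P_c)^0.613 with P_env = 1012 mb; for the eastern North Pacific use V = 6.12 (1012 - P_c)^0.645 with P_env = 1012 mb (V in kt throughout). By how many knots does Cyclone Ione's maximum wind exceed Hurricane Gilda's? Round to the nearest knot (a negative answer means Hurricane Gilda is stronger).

-24 kt

Cyclone Ione: ΔP = 25; V ≈ 6.49 × 25^0.613 ≈ 46.69 kt.
Hurricane Gilda: ΔP = 44; V ≈ 6.12 × 44^0.645 ≈ 70.27 kt.
Difference ≈ 46.69 − 70.27 = -23.58 → -24 kt.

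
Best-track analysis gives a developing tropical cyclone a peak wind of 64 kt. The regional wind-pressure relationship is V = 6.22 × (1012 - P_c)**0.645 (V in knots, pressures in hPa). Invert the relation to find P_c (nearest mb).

975 mb

ΔP = (V / 6.22)^(1/0.645) = (64/6.22)^1.550.
64/6.22 = 10.289; 10.289^1.550 ≈ 37.12 mb.
P_c = 1012 − 37.12 = 974.88 ≈ 975 mb.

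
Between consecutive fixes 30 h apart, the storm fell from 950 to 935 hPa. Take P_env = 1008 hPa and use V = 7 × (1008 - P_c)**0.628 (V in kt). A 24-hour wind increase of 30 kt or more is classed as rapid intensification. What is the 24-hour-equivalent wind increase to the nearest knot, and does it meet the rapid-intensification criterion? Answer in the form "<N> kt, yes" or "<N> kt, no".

V₁: ΔP = 58, V ≈ 7 × 58^0.628 ≈ 89.65 kt.
V₂: ΔP = 73, V ≈ 7 × 73^0.628 ≈ 103.58 kt.
ΔV over 30 h = 13.93 kt → 24 h equivalent = 13.93 × 24/30 ≈ 11.14 kt.
11 kt < 30 kt ⇒ not rapid intensification.

11 kt, no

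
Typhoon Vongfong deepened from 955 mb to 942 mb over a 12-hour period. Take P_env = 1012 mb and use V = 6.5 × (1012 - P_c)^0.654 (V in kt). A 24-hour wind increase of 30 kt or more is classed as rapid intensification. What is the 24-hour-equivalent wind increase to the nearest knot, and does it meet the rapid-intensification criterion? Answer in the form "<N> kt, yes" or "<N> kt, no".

V₁: ΔP = 57, V ≈ 6.5 × 57^0.654 ≈ 91.47 kt.
V₂: ΔP = 70, V ≈ 6.5 × 70^0.654 ≈ 104.62 kt.
ΔV over 12 h = 13.15 kt → 24 h equivalent = 13.15 × 24/12 ≈ 26.30 kt.
26 kt < 30 kt ⇒ not rapid intensification.

26 kt, no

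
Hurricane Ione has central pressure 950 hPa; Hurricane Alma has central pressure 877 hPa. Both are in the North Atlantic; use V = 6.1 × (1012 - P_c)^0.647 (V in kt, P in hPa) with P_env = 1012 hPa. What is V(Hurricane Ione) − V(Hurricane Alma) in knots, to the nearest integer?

Hurricane Ione: ΔP = 62; V ≈ 6.1 × 62^0.647 ≈ 88.11 kt.
Hurricane Alma: ΔP = 135; V ≈ 6.1 × 135^0.647 ≈ 145.77 kt.
Difference ≈ 88.11 − 145.77 = -57.66 → -58 kt.

-58 kt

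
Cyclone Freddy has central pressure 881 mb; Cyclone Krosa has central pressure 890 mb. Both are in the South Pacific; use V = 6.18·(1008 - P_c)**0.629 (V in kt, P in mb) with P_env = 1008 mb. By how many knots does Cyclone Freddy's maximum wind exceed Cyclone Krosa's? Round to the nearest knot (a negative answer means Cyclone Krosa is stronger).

6 kt

Cyclone Freddy: ΔP = 127; V ≈ 6.18 × 127^0.629 ≈ 130.10 kt.
Cyclone Krosa: ΔP = 118; V ≈ 6.18 × 118^0.629 ≈ 124.22 kt.
Difference ≈ 130.10 − 124.22 = 5.88 → 6 kt.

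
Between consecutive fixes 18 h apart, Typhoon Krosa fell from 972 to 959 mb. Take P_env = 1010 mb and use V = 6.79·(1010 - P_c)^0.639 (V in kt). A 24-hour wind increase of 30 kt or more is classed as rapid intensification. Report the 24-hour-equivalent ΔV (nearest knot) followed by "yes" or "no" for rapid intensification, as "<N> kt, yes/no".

V₁: ΔP = 38, V ≈ 6.79 × 38^0.639 ≈ 69.40 kt.
V₂: ΔP = 51, V ≈ 6.79 × 51^0.639 ≈ 83.75 kt.
ΔV over 18 h = 14.35 kt → 24 h equivalent = 14.35 × 24/18 ≈ 19.13 kt.
19 kt < 30 kt ⇒ not rapid intensification.

19 kt, no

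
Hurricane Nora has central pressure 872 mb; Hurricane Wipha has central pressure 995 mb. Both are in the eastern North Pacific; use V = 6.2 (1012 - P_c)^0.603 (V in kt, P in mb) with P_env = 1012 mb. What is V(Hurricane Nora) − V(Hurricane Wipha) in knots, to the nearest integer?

Hurricane Nora: ΔP = 140; V ≈ 6.2 × 140^0.603 ≈ 122.04 kt.
Hurricane Wipha: ΔP = 17; V ≈ 6.2 × 17^0.603 ≈ 34.23 kt.
Difference ≈ 122.04 − 34.23 = 87.81 → 88 kt.

88 kt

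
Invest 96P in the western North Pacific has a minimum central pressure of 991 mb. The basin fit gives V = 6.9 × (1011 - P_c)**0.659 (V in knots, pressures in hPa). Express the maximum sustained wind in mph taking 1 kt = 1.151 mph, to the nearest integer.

57 mph

ΔP = 1011 − 991 = 20 mb.
V ≈ 6.9 × 20^0.659 = 6.9 × 7.201 ≈ 49.685 kt.
49.685 × 1.151 ≈ 57.19 mph → 57 mph.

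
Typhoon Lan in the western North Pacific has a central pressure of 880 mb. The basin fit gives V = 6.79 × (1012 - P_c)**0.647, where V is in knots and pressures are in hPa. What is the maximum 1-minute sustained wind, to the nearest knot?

160 kt

ΔP = 1012 − 880 = 132 mb.
132^0.647 ≈ 23.551.
V ≈ 6.79 × 23.551 ≈ 159.9 kt.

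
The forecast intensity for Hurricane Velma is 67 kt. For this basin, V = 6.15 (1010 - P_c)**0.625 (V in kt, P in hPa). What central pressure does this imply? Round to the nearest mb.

ΔP = (V / 6.15)^(1/0.625) = (67/6.15)^1.600.
67/6.15 = 10.894; 10.894^1.600 ≈ 45.66 mb.
P_c = 1010 − 45.66 = 964.34 ≈ 964 mb.

964 mb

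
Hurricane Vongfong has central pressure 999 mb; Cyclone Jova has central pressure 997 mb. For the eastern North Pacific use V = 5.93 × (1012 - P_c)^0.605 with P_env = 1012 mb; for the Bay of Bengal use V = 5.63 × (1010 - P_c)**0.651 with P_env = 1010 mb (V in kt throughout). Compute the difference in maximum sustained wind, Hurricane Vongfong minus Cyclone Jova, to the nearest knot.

Hurricane Vongfong: ΔP = 13; V ≈ 5.93 × 13^0.605 ≈ 27.99 kt.
Cyclone Jova: ΔP = 13; V ≈ 5.63 × 13^0.651 ≈ 29.90 kt.
Difference ≈ 27.99 − 29.90 = -1.91 → -2 kt.

-2 kt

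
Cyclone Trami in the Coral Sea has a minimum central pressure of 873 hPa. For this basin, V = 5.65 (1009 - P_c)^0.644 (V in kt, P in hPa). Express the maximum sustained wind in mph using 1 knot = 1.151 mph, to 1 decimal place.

153.9 mph

ΔP = 1009 − 873 = 136 hPa.
V ≈ 5.65 × 136^0.644 = 5.65 × 23.659 ≈ 133.674 kt.
133.674 × 1.151 ≈ 153.86 mph → 153.9 mph.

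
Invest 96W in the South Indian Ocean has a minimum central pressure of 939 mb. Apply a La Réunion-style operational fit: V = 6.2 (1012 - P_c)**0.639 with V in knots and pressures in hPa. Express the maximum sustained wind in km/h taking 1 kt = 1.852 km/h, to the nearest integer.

ΔP = 1012 − 939 = 73 mb.
V ≈ 6.2 × 73^0.639 = 6.2 × 15.512 ≈ 96.173 kt.
96.173 × 1.852 ≈ 178.11 km/h → 178 km/h.

178 km/h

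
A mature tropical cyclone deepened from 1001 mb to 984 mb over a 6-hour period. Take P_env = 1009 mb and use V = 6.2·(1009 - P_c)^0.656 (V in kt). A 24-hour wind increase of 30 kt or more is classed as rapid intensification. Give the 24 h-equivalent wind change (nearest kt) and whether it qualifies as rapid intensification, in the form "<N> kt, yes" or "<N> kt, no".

V₁: ΔP = 8, V ≈ 6.2 × 8^0.656 ≈ 24.26 kt.
V₂: ΔP = 25, V ≈ 6.2 × 25^0.656 ≈ 51.22 kt.
ΔV over 6 h = 26.96 kt → 24 h equivalent = 26.96 × 24/6 ≈ 107.84 kt.
108 kt ≥ 30 kt ⇒ rapid intensification.

108 kt, yes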